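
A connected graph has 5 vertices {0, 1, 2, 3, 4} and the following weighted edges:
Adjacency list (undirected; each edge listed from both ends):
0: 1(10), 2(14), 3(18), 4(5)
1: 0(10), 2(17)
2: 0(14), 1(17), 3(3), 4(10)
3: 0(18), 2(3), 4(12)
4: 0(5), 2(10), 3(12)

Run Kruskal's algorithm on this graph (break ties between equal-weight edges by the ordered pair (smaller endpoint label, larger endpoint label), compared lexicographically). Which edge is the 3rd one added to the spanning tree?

0-1

Kruskal's algorithm — process edges by increasing weight (ties by edge label):
2—3 (3): add. Components now {0} {1} {2,3} {4}
0—4 (5): add. Components now {0,4} {1} {2,3}
0—1 (10): add. Components now {0,1,4} {2,3}
2—4 (10): add. Components now {0,1,2,3,4}
The 3rd edge added is 0—1.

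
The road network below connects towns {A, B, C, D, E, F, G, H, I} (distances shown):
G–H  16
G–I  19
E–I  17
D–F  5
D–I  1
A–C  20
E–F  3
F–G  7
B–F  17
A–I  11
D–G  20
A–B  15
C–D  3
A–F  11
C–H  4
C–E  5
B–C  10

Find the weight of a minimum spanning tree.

44

Kruskal: consider edges lightest-first.
D–I (1): add — endpoints in different components.
C–D (3): add — endpoints in different components.
E–F (3): add — endpoints in different components.
C–H (4): add — endpoints in different components.
C–E (5): add — endpoints in different components.
D–F (5): skip — D and F already connected.
F–G (7): add — endpoints in different components.
B–C (10): add — endpoints in different components.
A–F (11): add — endpoints in different components.
MST edges: D–I, C–D, E–F, C–H, C–E, F–G, B–C, A–F; total weight 1+3+3+4+5+7+10+11 = 44.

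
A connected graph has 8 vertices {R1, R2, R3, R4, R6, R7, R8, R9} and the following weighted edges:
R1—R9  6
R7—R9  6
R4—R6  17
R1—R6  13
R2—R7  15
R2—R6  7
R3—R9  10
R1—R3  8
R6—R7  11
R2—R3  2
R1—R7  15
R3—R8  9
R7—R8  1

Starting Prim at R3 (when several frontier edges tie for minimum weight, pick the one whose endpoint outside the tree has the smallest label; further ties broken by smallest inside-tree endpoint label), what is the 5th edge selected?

Prim's algorithm from R3:
Step 1: frontier [R2—R3 2, R1—R3 8, R3—R8 9, R3—R9 10] → take R2—R3 (2); add R2.
Step 2: frontier [R2—R6 7, R2—R7 15, R1—R3 8, R3—R8 9, R3—R9 10] → take R2—R6 (7); add R6.
Step 3: frontier [R2—R7 15, R1—R3 8, R3—R8 9, R3—R9 10, R6—R7 11, R1—R6 13, R4—R6 17] → take R1—R3 (8); add R1.
Step 4: frontier [R1—R9 6, R1—R7 15, R2—R7 15, R3—R8 9, R3—R9 10, R6—R7 11, R4—R6 17] → take R1—R9 (6); add R9.
Step 5: frontier [R1—R7 15, R2—R7 15, R3—R8 9, R6—R7 11, R4—R6 17, R7—R9 6] → take R7—R9 (6); add R7.
Step 6: frontier [R3—R8 9, R4—R6 17, R7—R8 1] → take R7—R8 (1); add R8.
Step 7: frontier [R4—R6 17] → take R4—R6 (17); add R4.
The 5th edge added is R7—R9.

R7-R9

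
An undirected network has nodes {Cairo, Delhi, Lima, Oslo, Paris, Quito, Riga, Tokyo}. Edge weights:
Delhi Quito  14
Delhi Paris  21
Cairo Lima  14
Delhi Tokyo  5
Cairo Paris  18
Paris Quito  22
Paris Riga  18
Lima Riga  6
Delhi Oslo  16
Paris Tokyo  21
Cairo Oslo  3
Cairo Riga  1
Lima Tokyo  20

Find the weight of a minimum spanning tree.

63

Sort edges by weight, then run Kruskal:
Cairo Riga (1): add — endpoints in different components.
Cairo Oslo (3): add — endpoints in different components.
Delhi Tokyo (5): add — endpoints in different components.
Lima Riga (6): add — endpoints in different components.
Cairo Lima (14): skip — Lima and Cairo already connected.
Delhi Quito (14): add — endpoints in different components.
Delhi Oslo (16): add — endpoints in different components.
Cairo Paris (18): add — endpoints in different components.
MST edges: Cairo Riga, Cairo Oslo, Delhi Tokyo, Lima Riga, Delhi Quito, Delhi Oslo, Cairo Paris; total weight 1+3+5+6+14+16+18 = 63.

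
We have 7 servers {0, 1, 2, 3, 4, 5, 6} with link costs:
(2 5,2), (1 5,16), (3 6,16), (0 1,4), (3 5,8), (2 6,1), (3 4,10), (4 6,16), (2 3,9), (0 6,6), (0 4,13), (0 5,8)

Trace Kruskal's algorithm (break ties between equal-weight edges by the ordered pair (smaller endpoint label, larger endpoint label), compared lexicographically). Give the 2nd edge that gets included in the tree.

2-5

Kruskal's algorithm — process edges by increasing weight (ties by edge label):
2 6 (1): add — endpoints in different components.
2 5 (2): add — endpoints in different components.
0 1 (4): add — endpoints in different components.
0 6 (6): add — endpoints in different components.
0 5 (8): skip — 0 and 5 already connected.
3 5 (8): add — endpoints in different components.
2 3 (9): skip — 2 and 3 already connected.
3 4 (10): add — endpoints in different components.
The 2nd edge added is 2 5.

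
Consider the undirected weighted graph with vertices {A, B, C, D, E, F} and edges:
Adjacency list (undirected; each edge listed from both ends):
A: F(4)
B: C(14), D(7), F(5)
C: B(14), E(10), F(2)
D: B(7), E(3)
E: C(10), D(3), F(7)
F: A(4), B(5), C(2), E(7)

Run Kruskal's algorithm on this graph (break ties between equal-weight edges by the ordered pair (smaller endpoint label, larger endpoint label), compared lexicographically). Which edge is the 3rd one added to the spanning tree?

A-F

Sort edges by weight, then run Kruskal:
C F (2): add — endpoints in different components.
D E (3): add — endpoints in different components.
A F (4): add — endpoints in different components.
B F (5): add — endpoints in different components.
B D (7): add — endpoints in different components.
The 3rd edge added is A F.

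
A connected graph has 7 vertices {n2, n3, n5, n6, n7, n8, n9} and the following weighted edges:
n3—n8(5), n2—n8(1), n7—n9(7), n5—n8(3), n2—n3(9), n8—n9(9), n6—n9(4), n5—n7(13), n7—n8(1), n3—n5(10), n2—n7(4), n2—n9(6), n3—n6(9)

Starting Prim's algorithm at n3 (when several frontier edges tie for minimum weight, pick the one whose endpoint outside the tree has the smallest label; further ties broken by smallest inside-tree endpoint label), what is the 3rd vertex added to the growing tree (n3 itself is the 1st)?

Prim, starting at n3.
Step 1: frontier [n3—n8 5, n2—n3 9, n3—n6 9, n3—n5 10] → take n3—n8 (5); add n8.
Step 2: frontier [n2—n3 9, n3—n6 9, n3—n5 10, n2—n8 1, n7—n8 1, n5—n8 3, n8—n9 9] → take n2—n8 (1); add n2.
Step 3: frontier [n2—n7 4, n2—n9 6, n3—n6 9, n3—n5 10, n7—n8 1, n5—n8 3, n8—n9 9] → take n7—n8 (1); add n7.
Step 4: frontier [n2—n9 6, n3—n6 9, n3—n5 10, n7—n9 7, n5—n7 13, n5—n8 3, n8—n9 9] → take n5—n8 (3); add n5.
Step 5: frontier [n2—n9 6, n3—n6 9, n7—n9 7, n8—n9 9] → take n2—n9 (6); add n9.
Step 6: frontier [n3—n6 9, n6—n9 4] → take n6—n9 (4); add n6.
Vertex order: n3, n8, n2, n7, n5, n9, n6. The 3rd vertex is n2.

n2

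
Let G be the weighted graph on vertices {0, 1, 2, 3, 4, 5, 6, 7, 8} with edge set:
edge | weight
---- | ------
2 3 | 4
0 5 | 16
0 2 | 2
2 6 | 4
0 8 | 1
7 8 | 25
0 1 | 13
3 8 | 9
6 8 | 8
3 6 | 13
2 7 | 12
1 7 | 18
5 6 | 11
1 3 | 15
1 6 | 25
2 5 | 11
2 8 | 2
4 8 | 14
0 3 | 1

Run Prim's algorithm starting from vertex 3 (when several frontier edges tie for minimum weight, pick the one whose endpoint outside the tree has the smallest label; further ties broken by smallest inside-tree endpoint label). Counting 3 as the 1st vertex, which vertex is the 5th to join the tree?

6

Prim's algorithm from 3:
Step 1: cheapest edge leaving the tree is 0 3 (1); add 0.
Step 2: cheapest edge leaving the tree is 0 8 (1); add 8.
Step 3: cheapest edge leaving the tree is 0 2 (2); add 2.
Step 4: cheapest edge leaving the tree is 2 6 (4); add 6.
Step 5: cheapest edge leaving the tree is 2 5 (11); add 5.
Step 6: cheapest edge leaving the tree is 2 7 (12); add 7.
Step 7: cheapest edge leaving the tree is 0 1 (13); add 1.
Step 8: cheapest edge leaving the tree is 4 8 (14); add 4.
Vertex order: 3, 0, 8, 2, 6, 5, 7, 1, 4. The 5th vertex is 6.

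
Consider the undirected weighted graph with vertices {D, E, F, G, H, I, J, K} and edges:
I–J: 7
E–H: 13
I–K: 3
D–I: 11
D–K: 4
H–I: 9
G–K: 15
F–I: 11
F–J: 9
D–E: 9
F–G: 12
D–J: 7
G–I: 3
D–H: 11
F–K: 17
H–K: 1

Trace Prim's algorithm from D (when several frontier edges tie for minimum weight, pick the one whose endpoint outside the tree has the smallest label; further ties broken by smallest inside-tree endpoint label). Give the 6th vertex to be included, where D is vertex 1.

J

Grow the tree from D using Prim:
Step 1: cheapest edge leaving the tree is D–K (4); add K.
Step 2: cheapest edge leaving the tree is H–K (1); add H.
Step 3: cheapest edge leaving the tree is I–K (3); add I.
Step 4: cheapest edge leaving the tree is G–I (3); add G.
Step 5: cheapest edge leaving the tree is D–J (7); add J.
Step 6: cheapest edge leaving the tree is D–E (9); add E.
Step 7: cheapest edge leaving the tree is F–J (9); add F.
Vertex order: D, K, H, I, G, J, E, F. The 6th vertex is J.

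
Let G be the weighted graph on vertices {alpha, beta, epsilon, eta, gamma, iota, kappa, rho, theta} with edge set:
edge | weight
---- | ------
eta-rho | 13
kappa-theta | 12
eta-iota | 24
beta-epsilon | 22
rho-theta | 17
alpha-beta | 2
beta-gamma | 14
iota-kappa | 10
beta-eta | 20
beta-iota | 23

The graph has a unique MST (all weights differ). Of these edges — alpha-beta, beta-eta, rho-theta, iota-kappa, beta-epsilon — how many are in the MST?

Kruskal: consider edges lightest-first.
alpha-beta (2): add — endpoints in different components.
iota-kappa (10): add — endpoints in different components.
kappa-theta (12): add — endpoints in different components.
eta-rho (13): add — endpoints in different components.
beta-gamma (14): add — endpoints in different components.
rho-theta (17): add — endpoints in different components.
beta-eta (20): add — endpoints in different components.
beta-epsilon (22): add — endpoints in different components.
MST edge set: {alpha-beta, iota-kappa, kappa-theta, eta-rho, beta-gamma, rho-theta, beta-eta, beta-epsilon}.
Of the listed edges, {alpha-beta, beta-eta, rho-theta, iota-kappa, beta-epsilon} are in the MST → 5.

5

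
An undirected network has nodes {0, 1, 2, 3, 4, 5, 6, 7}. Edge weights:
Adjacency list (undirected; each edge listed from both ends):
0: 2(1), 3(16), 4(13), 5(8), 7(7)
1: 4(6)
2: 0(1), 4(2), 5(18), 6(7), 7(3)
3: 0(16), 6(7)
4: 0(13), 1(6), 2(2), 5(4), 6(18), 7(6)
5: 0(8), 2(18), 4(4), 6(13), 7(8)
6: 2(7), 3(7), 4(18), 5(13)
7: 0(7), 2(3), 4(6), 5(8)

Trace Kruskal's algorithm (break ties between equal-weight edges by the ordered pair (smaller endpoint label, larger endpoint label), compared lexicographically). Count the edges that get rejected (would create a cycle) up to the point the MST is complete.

2

Kruskal's algorithm — process edges by increasing weight (ties by edge label):
0-2 (1): add — endpoints in different components.
2-4 (2): add — endpoints in different components.
2-7 (3): add — endpoints in different components.
4-5 (4): add — endpoints in different components.
1-4 (6): add — endpoints in different components.
4-7 (6): skip — 4 and 7 already connected.
0-7 (7): skip — 0 and 7 already connected.
2-6 (7): add — endpoints in different components.
3-6 (7): add — endpoints in different components.
Edges rejected before the tree was complete: 2.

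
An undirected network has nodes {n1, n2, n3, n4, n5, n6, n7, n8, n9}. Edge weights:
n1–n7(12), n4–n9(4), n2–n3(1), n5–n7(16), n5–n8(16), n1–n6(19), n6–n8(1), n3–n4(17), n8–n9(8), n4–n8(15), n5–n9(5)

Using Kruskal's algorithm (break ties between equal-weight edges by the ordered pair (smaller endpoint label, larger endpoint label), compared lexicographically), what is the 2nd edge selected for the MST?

n6-n8

Sort edges by weight, then run Kruskal:
n2–n3 (1): add — endpoints in different components.
n6–n8 (1): add — endpoints in different components.
n4–n9 (4): add — endpoints in different components.
n5–n9 (5): add — endpoints in different components.
n8–n9 (8): add — endpoints in different components.
n1–n7 (12): add — endpoints in different components.
n4–n8 (15): skip — n8 and n4 already connected.
n5–n7 (16): add — endpoints in different components.
n5–n8 (16): skip — n8 and n5 already connected.
n3–n4 (17): add — endpoints in different components.
The 2nd edge added is n6–n8.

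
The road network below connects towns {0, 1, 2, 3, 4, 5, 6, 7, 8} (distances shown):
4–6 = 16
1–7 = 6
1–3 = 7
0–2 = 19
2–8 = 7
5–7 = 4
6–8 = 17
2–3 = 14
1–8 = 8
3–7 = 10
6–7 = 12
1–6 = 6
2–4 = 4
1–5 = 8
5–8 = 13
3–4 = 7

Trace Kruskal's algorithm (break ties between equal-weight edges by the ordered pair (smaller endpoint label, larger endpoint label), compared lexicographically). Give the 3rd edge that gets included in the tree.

Sort edges by weight, then run Kruskal:
2–4 (4): add — endpoints in different components.
5–7 (4): add — endpoints in different components.
1–6 (6): add — endpoints in different components.
1–7 (6): add — endpoints in different components.
1–3 (7): add — endpoints in different components.
2–8 (7): add — endpoints in different components.
3–4 (7): add — endpoints in different components.
1–5 (8): skip — 1 and 5 already connected.
1–8 (8): skip — 1 and 8 already connected.
3–7 (10): skip — 3 and 7 already connected.
6–7 (12): skip — 6 and 7 already connected.
5–8 (13): skip — 5 and 8 already connected.
2–3 (14): skip — 2 and 3 already connected.
4–6 (16): skip — 4 and 6 already connected.
6–8 (17): skip — 6 and 8 already connected.
0–2 (19): add — endpoints in different components.
The 3rd edge added is 1–6.

1-6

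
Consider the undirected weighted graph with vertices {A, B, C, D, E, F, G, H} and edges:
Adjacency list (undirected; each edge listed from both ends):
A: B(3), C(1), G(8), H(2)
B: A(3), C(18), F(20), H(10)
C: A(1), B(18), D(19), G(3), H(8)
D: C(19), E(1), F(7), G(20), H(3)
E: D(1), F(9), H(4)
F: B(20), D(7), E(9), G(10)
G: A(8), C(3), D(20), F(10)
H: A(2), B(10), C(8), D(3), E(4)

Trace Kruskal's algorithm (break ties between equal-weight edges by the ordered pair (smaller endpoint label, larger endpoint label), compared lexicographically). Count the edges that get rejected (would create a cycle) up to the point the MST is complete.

Kruskal: consider edges lightest-first.
A—C (1): add — endpoints in different components.
D—E (1): add — endpoints in different components.
A—H (2): add — endpoints in different components.
A—B (3): add — endpoints in different components.
C—G (3): add — endpoints in different components.
D—H (3): add — endpoints in different components.
E—H (4): skip — E and H already connected.
D—F (7): add — endpoints in different components.
Edges rejected before the tree was complete: 1.

1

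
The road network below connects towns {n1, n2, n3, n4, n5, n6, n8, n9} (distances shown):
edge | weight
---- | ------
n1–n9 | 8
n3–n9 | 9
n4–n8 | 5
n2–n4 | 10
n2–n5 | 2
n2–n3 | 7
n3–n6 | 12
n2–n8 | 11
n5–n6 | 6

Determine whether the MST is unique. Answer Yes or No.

Yes

Sort edges by weight, then run Kruskal:
n2–n5 (2): add — endpoints in different components.
n4–n8 (5): add — endpoints in different components.
n5–n6 (6): add — endpoints in different components.
n2–n3 (7): add — endpoints in different components.
n1–n9 (8): add — endpoints in different components.
n3–n9 (9): add — endpoints in different components.
n2–n4 (10): add — endpoints in different components.
Every non-tree edge has weight strictly greater than the heaviest edge on the tree path between its endpoints, so the MST is unique.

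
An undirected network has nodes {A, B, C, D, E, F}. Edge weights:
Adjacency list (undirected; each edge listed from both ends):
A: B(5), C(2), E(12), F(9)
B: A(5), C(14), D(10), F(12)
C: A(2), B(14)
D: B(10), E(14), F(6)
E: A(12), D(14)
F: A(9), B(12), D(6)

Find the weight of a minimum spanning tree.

34

Prim, starting at E.
Step 1: cheapest edge leaving the tree is A–E (12); add A.
Step 2: cheapest edge leaving the tree is A–C (2); add C.
Step 3: cheapest edge leaving the tree is A–B (5); add B.
Step 4: cheapest edge leaving the tree is A–F (9); add F.
Step 5: cheapest edge leaving the tree is D–F (6); add D.
MST edges: A–E, A–C, A–B, A–F, D–F; total weight 12+2+5+9+6 = 34.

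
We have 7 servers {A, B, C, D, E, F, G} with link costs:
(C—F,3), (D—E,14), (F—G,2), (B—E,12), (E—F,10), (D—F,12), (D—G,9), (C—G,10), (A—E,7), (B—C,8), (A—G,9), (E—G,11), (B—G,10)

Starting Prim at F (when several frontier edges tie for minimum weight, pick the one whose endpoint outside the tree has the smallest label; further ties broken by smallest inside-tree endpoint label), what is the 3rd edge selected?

B-C

Prim, starting at F.
Step 1: frontier [F—G 2, C—F 3, E—F 10, D—F 12] → take F—G (2); add G.
Step 2: frontier [C—F 3, E—F 10, D—F 12, A—G 9, D—G 9, B—G 10, C—G 10, E—G 11] → take C—F (3); add C.
Step 3: frontier [B—C 8, E—F 10, D—F 12, A—G 9, D—G 9, B—G 10, E—G 11] → take B—C (8); add B.
Step 4: frontier [B—E 12, E—F 10, D—F 12, A—G 9, D—G 9, E—G 11] → take A—G (9); add A.
Step 5: frontier [A—E 7, B—E 12, E—F 10, D—F 12, D—G 9, E—G 11] → take A—E (7); add E.
Step 6: frontier [D—E 14, D—F 12, D—G 9] → take D—G (9); add D.
The 3rd edge added is B—C.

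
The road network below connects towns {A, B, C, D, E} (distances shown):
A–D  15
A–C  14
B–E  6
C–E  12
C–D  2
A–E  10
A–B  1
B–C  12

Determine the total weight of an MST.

21

Kruskal: consider edges lightest-first.
A–B (1): add. Components now {A,B} {C} {D} {E}
C–D (2): add. Components now {A,B} {C,D} {E}
B–E (6): add. Components now {A,B,E} {C,D}
A–E (10): skip — A and E already connected.
B–C (12): add. Components now {A,B,C,D,E}
MST edges: A–B, C–D, B–E, B–C; total weight 1+2+6+12 = 21.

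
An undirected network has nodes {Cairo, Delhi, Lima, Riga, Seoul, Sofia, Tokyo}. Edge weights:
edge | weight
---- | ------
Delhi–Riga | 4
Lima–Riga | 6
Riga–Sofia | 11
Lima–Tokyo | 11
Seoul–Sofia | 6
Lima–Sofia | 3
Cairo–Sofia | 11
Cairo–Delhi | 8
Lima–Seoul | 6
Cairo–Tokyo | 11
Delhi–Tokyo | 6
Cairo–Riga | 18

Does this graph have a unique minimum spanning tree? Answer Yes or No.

No

Kruskal: consider edges lightest-first.
Lima–Sofia (3): add — endpoints in different components.
Delhi–Riga (4): add — endpoints in different components.
Delhi–Tokyo (6): add — endpoints in different components.
Lima–Riga (6): add — endpoints in different components.
Lima–Seoul (6): add — endpoints in different components.
Seoul–Sofia (6): skip — Seoul and Sofia already connected.
Cairo–Delhi (8): add — endpoints in different components.
Non-tree edge Seoul–Sofia has weight 6, equal to the heaviest edge on its tree cycle — swapping gives another MST of the same weight. Not unique.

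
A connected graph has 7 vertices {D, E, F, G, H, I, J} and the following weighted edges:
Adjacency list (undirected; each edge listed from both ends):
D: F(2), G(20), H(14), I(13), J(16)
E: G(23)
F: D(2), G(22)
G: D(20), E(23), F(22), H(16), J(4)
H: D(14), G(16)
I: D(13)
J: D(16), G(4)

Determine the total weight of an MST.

72

Sort edges by weight, then run Kruskal:
D-F (2): add — endpoints in different components.
G-J (4): add — endpoints in different components.
D-I (13): add — endpoints in different components.
D-H (14): add — endpoints in different components.
D-J (16): add — endpoints in different components.
G-H (16): skip — G and H already connected.
D-G (20): skip — D and G already connected.
F-G (22): skip — F and G already connected.
E-G (23): add — endpoints in different components.
MST edges: D-F, G-J, D-I, D-H, D-J, E-G; total weight 2+4+13+14+16+23 = 72.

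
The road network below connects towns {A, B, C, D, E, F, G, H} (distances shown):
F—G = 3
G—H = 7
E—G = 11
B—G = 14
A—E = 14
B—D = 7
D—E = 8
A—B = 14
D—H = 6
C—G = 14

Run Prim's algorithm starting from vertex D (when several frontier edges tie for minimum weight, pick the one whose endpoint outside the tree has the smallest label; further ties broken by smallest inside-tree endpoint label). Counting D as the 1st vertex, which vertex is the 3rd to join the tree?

Prim's algorithm from D:
Step 1: frontier [D—H 6, B—D 7, D—E 8] → take D—H (6); add H.
Step 2: frontier [B—D 7, D—E 8, G—H 7] → take B—D (7); add B.
Step 3: frontier [A—B 14, B—G 14, D—E 8, G—H 7] → take G—H (7); add G.
Step 4: frontier [A—B 14, D—E 8, F—G 3, E—G 11, C—G 14] → take F—G (3); add F.
Step 5: frontier [A—B 14, D—E 8, E—G 11, C—G 14] → take D—E (8); add E.
Step 6: frontier [A—B 14, A—E 14, C—G 14] → take A—B (14); add A.
Step 7: frontier [C—G 14] → take C—G (14); add C.
Vertex order: D, H, B, G, F, E, A, C. The 3rd vertex is B.

B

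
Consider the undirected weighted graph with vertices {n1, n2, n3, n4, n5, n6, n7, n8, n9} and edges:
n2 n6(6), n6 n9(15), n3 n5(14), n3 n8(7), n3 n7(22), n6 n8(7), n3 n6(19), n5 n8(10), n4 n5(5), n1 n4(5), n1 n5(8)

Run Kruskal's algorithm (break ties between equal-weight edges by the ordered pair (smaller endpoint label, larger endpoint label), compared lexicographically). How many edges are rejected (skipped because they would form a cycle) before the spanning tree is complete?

Kruskal's algorithm — process edges by increasing weight (ties by edge label):
n1 n4 (5): add — endpoints in different components.
n4 n5 (5): add — endpoints in different components.
n2 n6 (6): add — endpoints in different components.
n3 n8 (7): add — endpoints in different components.
n6 n8 (7): add — endpoints in different components.
n1 n5 (8): skip — n5 and n1 already connected.
n5 n8 (10): add — endpoints in different components.
n3 n5 (14): skip — n5 and n3 already connected.
n6 n9 (15): add — endpoints in different components.
n3 n6 (19): skip — n3 and n6 already connected.
n3 n7 (22): add — endpoints in different components.
Edges rejected before the tree was complete: 3.

3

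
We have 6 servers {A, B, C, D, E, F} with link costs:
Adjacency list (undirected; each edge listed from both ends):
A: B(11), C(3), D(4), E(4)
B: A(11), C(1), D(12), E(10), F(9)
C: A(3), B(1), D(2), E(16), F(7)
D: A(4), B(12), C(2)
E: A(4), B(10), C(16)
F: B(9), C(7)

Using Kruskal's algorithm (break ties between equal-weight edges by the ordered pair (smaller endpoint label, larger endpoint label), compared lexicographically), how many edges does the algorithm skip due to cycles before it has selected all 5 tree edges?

Kruskal's algorithm — process edges by increasing weight (ties by edge label):
B C (1): add. Components now {A} {B,C} {D} {E} {F}
C D (2): add. Components now {A} {B,C,D} {E} {F}
A C (3): add. Components now {A,B,C,D} {E} {F}
A D (4): skip — A and D already connected.
A E (4): add. Components now {A,B,C,D,E} {F}
C F (7): add. Components now {A,B,C,D,E,F}
Edges rejected before the tree was complete: 1.

1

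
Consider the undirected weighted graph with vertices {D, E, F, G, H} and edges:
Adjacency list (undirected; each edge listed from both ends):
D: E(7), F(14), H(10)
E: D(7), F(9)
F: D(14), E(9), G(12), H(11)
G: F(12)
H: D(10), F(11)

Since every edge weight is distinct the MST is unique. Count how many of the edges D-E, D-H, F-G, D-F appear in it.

3

Kruskal's algorithm — process edges by increasing weight (ties by edge label):
D-E (7): add. Components now {D,E} {F} {G} {H}
E-F (9): add. Components now {D,E,F} {G} {H}
D-H (10): add. Components now {D,E,F,H} {G}
F-H (11): skip — F and H already connected.
F-G (12): add. Components now {D,E,F,G,H}
MST edge set: {D-E, E-F, D-H, F-G}.
Of the listed edges, {D-E, D-H, F-G} are in the MST → 3.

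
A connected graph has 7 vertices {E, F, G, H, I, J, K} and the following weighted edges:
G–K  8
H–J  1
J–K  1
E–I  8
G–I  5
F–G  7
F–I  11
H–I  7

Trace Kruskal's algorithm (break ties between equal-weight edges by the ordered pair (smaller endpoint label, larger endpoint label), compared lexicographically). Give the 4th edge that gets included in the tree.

F-G

Kruskal's algorithm — process edges by increasing weight (ties by edge label):
H–J (1): add — endpoints in different components.
J–K (1): add — endpoints in different components.
G–I (5): add — endpoints in different components.
F–G (7): add — endpoints in different components.
H–I (7): add — endpoints in different components.
E–I (8): add — endpoints in different components.
The 4th edge added is F–G.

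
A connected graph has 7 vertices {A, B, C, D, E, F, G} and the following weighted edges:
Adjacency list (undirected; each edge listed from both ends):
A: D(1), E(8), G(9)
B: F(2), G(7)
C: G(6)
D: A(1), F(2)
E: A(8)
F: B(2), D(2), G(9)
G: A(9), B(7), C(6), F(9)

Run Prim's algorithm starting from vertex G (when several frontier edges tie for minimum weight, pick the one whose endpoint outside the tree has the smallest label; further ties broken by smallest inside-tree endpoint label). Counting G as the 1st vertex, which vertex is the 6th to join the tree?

Prim, starting at G.
Step 1: frontier [C—G 6, B—G 7, A—G 9, F—G 9] → take C—G (6); add C.
Step 2: frontier [B—G 7, A—G 9, F—G 9] → take B—G (7); add B.
Step 3: frontier [B—F 2, A—G 9, F—G 9] → take B—F (2); add F.
Step 4: frontier [D—F 2, A—G 9] → take D—F (2); add D.
Step 5: frontier [A—D 1, A—G 9] → take A—D (1); add A.
Step 6: frontier [A—E 8] → take A—E (8); add E.
Vertex order: G, C, B, F, D, A, E. The 6th vertex is A.

A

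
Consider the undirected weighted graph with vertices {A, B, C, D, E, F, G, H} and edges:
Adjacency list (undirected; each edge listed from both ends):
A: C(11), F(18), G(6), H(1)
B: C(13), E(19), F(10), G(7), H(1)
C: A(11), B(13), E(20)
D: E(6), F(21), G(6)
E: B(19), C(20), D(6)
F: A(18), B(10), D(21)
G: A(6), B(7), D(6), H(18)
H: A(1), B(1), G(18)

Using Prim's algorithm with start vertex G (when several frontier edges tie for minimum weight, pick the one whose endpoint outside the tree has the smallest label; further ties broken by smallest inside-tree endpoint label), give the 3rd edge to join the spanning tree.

B-H

Prim's algorithm from G:
Step 1: cheapest edge leaving the tree is A—G (6); add A.
Step 2: cheapest edge leaving the tree is A—H (1); add H.
Step 3: cheapest edge leaving the tree is B—H (1); add B.
Step 4: cheapest edge leaving the tree is D—G (6); add D.
Step 5: cheapest edge leaving the tree is D—E (6); add E.
Step 6: cheapest edge leaving the tree is B—F (10); add F.
Step 7: cheapest edge leaving the tree is A—C (11); add C.
The 3rd edge added is B—H.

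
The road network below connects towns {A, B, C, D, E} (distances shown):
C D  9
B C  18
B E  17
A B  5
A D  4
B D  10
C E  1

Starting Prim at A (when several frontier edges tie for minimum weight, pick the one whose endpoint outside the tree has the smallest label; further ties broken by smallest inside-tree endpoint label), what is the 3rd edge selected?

C-D

Prim, starting at A.
Step 1: frontier [A D 4, A B 5] → take A D (4); add D.
Step 2: frontier [A B 5, C D 9, B D 10] → take A B (5); add B.
Step 3: frontier [B E 17, B C 18, C D 9] → take C D (9); add C.
Step 4: frontier [B E 17, C E 1] → take C E (1); add E.
The 3rd edge added is C D.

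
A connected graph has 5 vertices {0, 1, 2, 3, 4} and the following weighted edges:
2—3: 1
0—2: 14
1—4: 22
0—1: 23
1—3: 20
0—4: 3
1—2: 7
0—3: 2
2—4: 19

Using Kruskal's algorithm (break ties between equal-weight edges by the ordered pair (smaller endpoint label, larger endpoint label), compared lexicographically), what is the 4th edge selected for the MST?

Kruskal's algorithm — process edges by increasing weight (ties by edge label):
2—3 (1): add — endpoints in different components.
0—3 (2): add — endpoints in different components.
0—4 (3): add — endpoints in different components.
1—2 (7): add — endpoints in different components.
The 4th edge added is 1—2.

1-2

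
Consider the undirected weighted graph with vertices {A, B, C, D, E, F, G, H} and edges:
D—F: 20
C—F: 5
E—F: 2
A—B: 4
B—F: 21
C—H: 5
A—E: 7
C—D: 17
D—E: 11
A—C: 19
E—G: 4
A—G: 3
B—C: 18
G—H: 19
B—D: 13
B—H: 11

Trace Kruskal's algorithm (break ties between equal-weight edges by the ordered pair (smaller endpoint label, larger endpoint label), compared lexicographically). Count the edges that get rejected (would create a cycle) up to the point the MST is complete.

2

Kruskal: consider edges lightest-first.
E—F (2): add — endpoints in different components.
A—G (3): add — endpoints in different components.
A—B (4): add — endpoints in different components.
E—G (4): add — endpoints in different components.
C—F (5): add — endpoints in different components.
C—H (5): add — endpoints in different components.
A—E (7): skip — A and E already connected.
B—H (11): skip — B and H already connected.
D—E (11): add — endpoints in different components.
Edges rejected before the tree was complete: 2.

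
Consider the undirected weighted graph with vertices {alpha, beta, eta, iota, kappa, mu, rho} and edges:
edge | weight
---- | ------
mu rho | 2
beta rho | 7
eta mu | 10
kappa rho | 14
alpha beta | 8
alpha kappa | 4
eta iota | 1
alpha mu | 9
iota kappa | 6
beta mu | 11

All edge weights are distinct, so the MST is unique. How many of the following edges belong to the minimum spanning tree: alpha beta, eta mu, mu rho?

2

Kruskal's algorithm — process edges by increasing weight (ties by edge label):
eta iota (1): add. Components now {alpha} {eta,iota} {kappa} {rho} {beta} {mu}
mu rho (2): add. Components now {alpha} {eta,iota} {kappa} {mu,rho} {beta}
alpha kappa (4): add. Components now {alpha,kappa} {eta,iota} {mu,rho} {beta}
iota kappa (6): add. Components now {alpha,eta,iota,kappa} {mu,rho} {beta}
beta rho (7): add. Components now {alpha,eta,iota,kappa} {beta,mu,rho}
alpha beta (8): add. Components now {alpha,beta,eta,iota,kappa,mu,rho}
MST edge set: {eta iota, mu rho, alpha kappa, iota kappa, beta rho, alpha beta}.
Of the listed edges, {alpha beta, mu rho} are in the MST → 2.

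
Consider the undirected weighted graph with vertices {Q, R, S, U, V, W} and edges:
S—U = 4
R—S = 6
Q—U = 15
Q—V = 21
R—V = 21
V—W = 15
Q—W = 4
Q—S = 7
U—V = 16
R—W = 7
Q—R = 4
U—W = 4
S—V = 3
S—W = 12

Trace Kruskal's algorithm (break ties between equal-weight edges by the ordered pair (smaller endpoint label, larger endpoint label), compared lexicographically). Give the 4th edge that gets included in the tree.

S-U

Kruskal's algorithm — process edges by increasing weight (ties by edge label):
S—V (3): add. Components now {S,V} {U} {Q} {W} {R}
Q—R (4): add. Components now {S,V} {U} {Q,R} {W}
Q—W (4): add. Components now {S,V} {U} {Q,R,W}
S—U (4): add. Components now {S,U,V} {Q,R,W}
U—W (4): add. Components now {Q,R,S,U,V,W}
The 4th edge added is S—U.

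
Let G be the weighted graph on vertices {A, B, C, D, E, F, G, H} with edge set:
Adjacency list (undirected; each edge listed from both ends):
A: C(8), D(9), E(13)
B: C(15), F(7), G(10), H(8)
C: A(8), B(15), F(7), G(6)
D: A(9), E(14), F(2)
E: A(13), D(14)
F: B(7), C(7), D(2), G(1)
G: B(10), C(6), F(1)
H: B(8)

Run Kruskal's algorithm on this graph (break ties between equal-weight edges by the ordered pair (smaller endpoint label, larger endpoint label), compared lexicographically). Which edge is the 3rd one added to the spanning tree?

Kruskal: consider edges lightest-first.
F G (1): add — endpoints in different components.
D F (2): add — endpoints in different components.
C G (6): add — endpoints in different components.
B F (7): add — endpoints in different components.
C F (7): skip — C and F already connected.
A C (8): add — endpoints in different components.
B H (8): add — endpoints in different components.
A D (9): skip — A and D already connected.
B G (10): skip — B and G already connected.
A E (13): add — endpoints in different components.
The 3rd edge added is C G.

C-G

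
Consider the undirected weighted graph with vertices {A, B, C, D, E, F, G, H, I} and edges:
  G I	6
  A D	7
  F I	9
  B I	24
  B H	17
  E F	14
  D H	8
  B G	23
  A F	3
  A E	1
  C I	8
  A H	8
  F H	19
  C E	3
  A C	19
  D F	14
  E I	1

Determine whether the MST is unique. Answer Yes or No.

Kruskal's algorithm — process edges by increasing weight (ties by edge label):
A E (1): add — endpoints in different components.
E I (1): add — endpoints in different components.
A F (3): add — endpoints in different components.
C E (3): add — endpoints in different components.
G I (6): add — endpoints in different components.
A D (7): add — endpoints in different components.
A H (8): add — endpoints in different components.
C I (8): skip — C and I already connected.
D H (8): skip — D and H already connected.
F I (9): skip — F and I already connected.
D F (14): skip — D and F already connected.
E F (14): skip — E and F already connected.
B H (17): add — endpoints in different components.
Non-tree edge D H has weight 8, equal to the heaviest edge on its tree cycle — swapping gives another MST of the same weight. Not unique.

No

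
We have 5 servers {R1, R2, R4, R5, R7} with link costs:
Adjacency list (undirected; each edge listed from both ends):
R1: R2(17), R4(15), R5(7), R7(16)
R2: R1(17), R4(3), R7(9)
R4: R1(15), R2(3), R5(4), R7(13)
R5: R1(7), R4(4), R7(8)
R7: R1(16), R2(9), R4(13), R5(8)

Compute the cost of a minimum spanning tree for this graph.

22

Kruskal: consider edges lightest-first.
R2–R4 (3): add — endpoints in different components.
R4–R5 (4): add — endpoints in different components.
R1–R5 (7): add — endpoints in different components.
R5–R7 (8): add — endpoints in different components.
MST edges: R2–R4, R4–R5, R1–R5, R5–R7; total weight 3+4+7+8 = 22.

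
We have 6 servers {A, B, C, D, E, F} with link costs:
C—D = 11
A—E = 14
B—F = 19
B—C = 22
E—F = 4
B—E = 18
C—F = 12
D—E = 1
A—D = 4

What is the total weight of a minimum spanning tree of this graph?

Prim's algorithm from B:
Step 1: cheapest edge leaving the tree is B—E (18); add E.
Step 2: cheapest edge leaving the tree is D—E (1); add D.
Step 3: cheapest edge leaving the tree is A—D (4); add A.
Step 4: cheapest edge leaving the tree is E—F (4); add F.
Step 5: cheapest edge leaving the tree is C—D (11); add C.
MST edges: B—E, D—E, A—D, E—F, C—D; total weight 18+1+4+4+11 = 38.

38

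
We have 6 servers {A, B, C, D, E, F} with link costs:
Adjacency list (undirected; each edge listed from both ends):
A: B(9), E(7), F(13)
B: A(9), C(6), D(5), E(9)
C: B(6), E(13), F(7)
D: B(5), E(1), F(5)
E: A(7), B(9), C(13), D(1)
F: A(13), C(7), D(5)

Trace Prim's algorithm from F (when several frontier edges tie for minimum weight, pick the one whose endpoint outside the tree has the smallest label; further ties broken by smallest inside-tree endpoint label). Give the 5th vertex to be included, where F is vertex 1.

Grow the tree from F using Prim:
Step 1: frontier [D-F 5, C-F 7, A-F 13] → take D-F (5); add D.
Step 2: frontier [D-E 1, B-D 5, C-F 7, A-F 13] → take D-E (1); add E.
Step 3: frontier [B-D 5, A-E 7, B-E 9, C-E 13, C-F 7, A-F 13] → take B-D (5); add B.
Step 4: frontier [B-C 6, A-B 9, A-E 7, C-E 13, C-F 7, A-F 13] → take B-C (6); add C.
Step 5: frontier [A-B 9, A-E 7, A-F 13] → take A-E (7); add A.
Vertex order: F, D, E, B, C, A. The 5th vertex is C.

C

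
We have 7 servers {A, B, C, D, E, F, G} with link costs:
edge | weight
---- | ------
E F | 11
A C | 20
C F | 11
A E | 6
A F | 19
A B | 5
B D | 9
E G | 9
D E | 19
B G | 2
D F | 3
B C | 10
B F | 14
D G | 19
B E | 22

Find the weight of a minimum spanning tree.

35

Grow the tree from A using Prim:
Step 1: cheapest edge leaving the tree is A B (5); add B.
Step 2: cheapest edge leaving the tree is B G (2); add G.
Step 3: cheapest edge leaving the tree is A E (6); add E.
Step 4: cheapest edge leaving the tree is B D (9); add D.
Step 5: cheapest edge leaving the tree is D F (3); add F.
Step 6: cheapest edge leaving the tree is B C (10); add C.
MST edges: A B, B G, A E, B D, D F, B C; total weight 5+2+6+9+3+10 = 35.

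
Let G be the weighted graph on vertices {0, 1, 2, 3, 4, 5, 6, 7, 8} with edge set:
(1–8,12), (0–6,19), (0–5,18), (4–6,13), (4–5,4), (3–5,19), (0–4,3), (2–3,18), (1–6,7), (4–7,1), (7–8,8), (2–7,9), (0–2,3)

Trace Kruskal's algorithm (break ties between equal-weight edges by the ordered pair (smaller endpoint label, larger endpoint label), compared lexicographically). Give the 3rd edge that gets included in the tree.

0-4

Kruskal's algorithm — process edges by increasing weight (ties by edge label):
4–7 (1): add — endpoints in different components.
0–2 (3): add — endpoints in different components.
0–4 (3): add — endpoints in different components.
4–5 (4): add — endpoints in different components.
1–6 (7): add — endpoints in different components.
7–8 (8): add — endpoints in different components.
2–7 (9): skip — 2 and 7 already connected.
1–8 (12): add — endpoints in different components.
4–6 (13): skip — 4 and 6 already connected.
0–5 (18): skip — 0 and 5 already connected.
2–3 (18): add — endpoints in different components.
The 3rd edge added is 0–4.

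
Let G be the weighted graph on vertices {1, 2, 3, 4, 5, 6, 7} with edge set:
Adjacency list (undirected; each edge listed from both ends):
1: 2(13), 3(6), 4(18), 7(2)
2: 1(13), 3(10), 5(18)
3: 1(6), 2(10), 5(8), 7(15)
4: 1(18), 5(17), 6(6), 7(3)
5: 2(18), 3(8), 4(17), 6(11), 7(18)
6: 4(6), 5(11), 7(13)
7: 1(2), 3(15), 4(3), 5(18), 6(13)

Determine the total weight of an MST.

Prim, starting at 3.
Step 1: cheapest edge leaving the tree is 1 3 (6); add 1.
Step 2: cheapest edge leaving the tree is 1 7 (2); add 7.
Step 3: cheapest edge leaving the tree is 4 7 (3); add 4.
Step 4: cheapest edge leaving the tree is 4 6 (6); add 6.
Step 5: cheapest edge leaving the tree is 3 5 (8); add 5.
Step 6: cheapest edge leaving the tree is 2 3 (10); add 2.
MST edges: 1 3, 1 7, 4 7, 4 6, 3 5, 2 3; total weight 6+2+3+6+8+10 = 35.

35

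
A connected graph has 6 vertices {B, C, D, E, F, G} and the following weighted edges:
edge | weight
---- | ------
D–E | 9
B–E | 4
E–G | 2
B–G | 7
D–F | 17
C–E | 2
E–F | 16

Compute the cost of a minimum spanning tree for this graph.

Kruskal's algorithm — process edges by increasing weight (ties by edge label):
C–E (2): add — endpoints in different components.
E–G (2): add — endpoints in different components.
B–E (4): add — endpoints in different components.
B–G (7): skip — B and G already connected.
D–E (9): add — endpoints in different components.
E–F (16): add — endpoints in different components.
MST edges: C–E, E–G, B–E, D–E, E–F; total weight 2+2+4+9+16 = 33.

33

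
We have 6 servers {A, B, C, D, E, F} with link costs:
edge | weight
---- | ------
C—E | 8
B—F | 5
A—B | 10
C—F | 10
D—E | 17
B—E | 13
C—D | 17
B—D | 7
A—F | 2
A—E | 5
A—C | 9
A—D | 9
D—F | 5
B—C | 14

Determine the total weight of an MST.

25

Kruskal's algorithm — process edges by increasing weight (ties by edge label):
A—F (2): add — endpoints in different components.
A—E (5): add — endpoints in different components.
B—F (5): add — endpoints in different components.
D—F (5): add — endpoints in different components.
B—D (7): skip — B and D already connected.
C—E (8): add — endpoints in different components.
MST edges: A—F, A—E, B—F, D—F, C—E; total weight 2+5+5+5+8 = 25.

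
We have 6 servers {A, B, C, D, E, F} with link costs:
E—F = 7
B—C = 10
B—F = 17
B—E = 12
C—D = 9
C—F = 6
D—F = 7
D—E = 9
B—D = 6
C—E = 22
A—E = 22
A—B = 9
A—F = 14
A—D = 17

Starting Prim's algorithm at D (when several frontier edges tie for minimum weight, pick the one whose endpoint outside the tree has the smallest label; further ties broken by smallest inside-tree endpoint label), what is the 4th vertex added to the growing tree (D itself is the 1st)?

C

Prim's algorithm from D:
Step 1: frontier [B—D 6, D—F 7, C—D 9, D—E 9, A—D 17] → take B—D (6); add B.
Step 2: frontier [A—B 9, B—C 10, B—E 12, B—F 17, D—F 7, C—D 9, D—E 9, A—D 17] → take D—F (7); add F.
Step 3: frontier [A—B 9, B—C 10, B—E 12, C—D 9, D—E 9, A—D 17, C—F 6, E—F 7, A—F 14] → take C—F (6); add C.
Step 4: frontier [A—B 9, B—E 12, C—E 22, D—E 9, A—D 17, E—F 7, A—F 14] → take E—F (7); add E.
Step 5: frontier [A—B 9, A—D 17, A—E 22, A—F 14] → take A—B (9); add A.
Vertex order: D, B, F, C, E, A. The 4th vertex is C.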